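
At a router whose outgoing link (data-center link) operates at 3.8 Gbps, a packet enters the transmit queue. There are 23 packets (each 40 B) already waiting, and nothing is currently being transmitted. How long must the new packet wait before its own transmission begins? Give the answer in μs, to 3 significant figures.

1.94 μs

Each queued packet: L/R = 320/3800000000 = 0.0842105 μs.
23 queued → 1.93684 μs.
Queuing delay = 1.94 μs.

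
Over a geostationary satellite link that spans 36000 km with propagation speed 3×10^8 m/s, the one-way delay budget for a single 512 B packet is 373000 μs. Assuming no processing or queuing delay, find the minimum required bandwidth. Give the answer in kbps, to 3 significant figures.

16.2 kbps

L = 4096 bits.
Propagation delay = 36000000 / 300000000 = 120000 μs.
Transmission budget = 373000 − 120000 = 253000 μs.
R ≥ L / t_tx = 4096 bits / 0.253 s = 16.2 kbps.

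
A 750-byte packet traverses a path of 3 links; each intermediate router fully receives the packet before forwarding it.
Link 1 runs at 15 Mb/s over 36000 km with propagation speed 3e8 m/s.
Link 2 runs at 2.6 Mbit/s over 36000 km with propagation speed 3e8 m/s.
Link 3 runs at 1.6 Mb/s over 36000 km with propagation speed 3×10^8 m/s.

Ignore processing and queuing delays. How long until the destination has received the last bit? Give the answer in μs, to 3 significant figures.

366000 μs

L = 750 × 8 = 6000 bits.
Transmission delays (L/R per hop): 400, 2307.69, 3750 μs; sum = 6457.69 μs.
Propagation delays (d/s per hop): 120000, 120000, 120000 μs; sum = 360000 μs.
End-to-end = 366000 μs.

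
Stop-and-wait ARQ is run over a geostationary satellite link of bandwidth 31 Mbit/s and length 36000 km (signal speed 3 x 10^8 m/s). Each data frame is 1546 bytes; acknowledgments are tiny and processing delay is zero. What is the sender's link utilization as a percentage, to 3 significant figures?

t_tx = L/R = 12368/31000000 = 0.000398968 s.
t_prop = 36000000/300000000 = 0.12 s; RTT = 0.24 s.
Cycle = t_tx + RTT = 0.240399 s.
Utilization = t_tx / cycle = 0.000398968/0.240399 = 0.166 %.

0.166 %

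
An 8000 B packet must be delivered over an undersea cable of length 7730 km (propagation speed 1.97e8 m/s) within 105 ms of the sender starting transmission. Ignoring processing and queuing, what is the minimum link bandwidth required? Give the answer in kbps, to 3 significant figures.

973 kbps

L = 64000 bits.
Propagation delay = 7730000 / 197000000 = 39.2386 ms.
Transmission budget = 105 − 39.2386 = 65.7614 ms.
R ≥ L / t_tx = 64000 bits / 0.0657614 s = 973 kbps.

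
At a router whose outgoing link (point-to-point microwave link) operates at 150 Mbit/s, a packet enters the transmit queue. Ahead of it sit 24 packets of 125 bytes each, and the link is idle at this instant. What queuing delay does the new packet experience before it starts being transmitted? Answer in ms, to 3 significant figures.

Each queued packet: L/R = 1000/150000000 = 0.00666667 ms.
24 queued → 0.16 ms.
Queuing delay = 0.160 ms.

0.160 ms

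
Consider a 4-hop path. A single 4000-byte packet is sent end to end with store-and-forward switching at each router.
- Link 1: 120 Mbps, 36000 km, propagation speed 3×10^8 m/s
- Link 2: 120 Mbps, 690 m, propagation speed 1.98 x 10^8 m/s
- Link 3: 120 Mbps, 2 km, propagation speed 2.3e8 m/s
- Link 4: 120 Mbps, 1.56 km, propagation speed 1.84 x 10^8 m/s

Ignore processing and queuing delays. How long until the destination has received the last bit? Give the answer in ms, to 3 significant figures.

L = 4000 × 8 = 32000 bits.
Transmission delay per hop = L/R = 32000/120000000 = 0.266667 ms; 4 hops → 1.06667 ms.
Propagation delays (d/s per hop): 120, 0.00348485, 0.00869565, 0.00847826 ms; sum = 120.021 ms.
End-to-end = 121 ms.

121 ms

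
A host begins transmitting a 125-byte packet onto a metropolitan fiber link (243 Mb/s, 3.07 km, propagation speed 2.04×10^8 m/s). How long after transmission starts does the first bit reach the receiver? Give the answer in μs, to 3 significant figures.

15.0 μs

First bit experiences only propagation delay: d/s = 3070/204000000 = 15.0 μs.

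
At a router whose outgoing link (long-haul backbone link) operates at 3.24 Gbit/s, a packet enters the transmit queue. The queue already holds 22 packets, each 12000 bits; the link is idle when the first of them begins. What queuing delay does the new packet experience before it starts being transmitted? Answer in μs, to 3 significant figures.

81.5 μs

Each queued packet: L/R = 12000/3240000000 = 3.7037 μs.
22 queued → 81.4815 μs.
Queuing delay = 81.5 μs.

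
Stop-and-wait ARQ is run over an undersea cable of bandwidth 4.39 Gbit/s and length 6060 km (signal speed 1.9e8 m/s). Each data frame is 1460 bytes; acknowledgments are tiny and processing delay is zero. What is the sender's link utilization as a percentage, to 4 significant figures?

t_tx = L/R = 11680/4390000000 = 2.66059e-06 s.
t_prop = 6060000/190000000 = 0.0318947 s; RTT = 0.0637895 s.
Cycle = t_tx + RTT = 0.0637921 s.
Utilization = t_tx / cycle = 2.66059e-06/0.0637921 = 0.004171 %.

0.004171 %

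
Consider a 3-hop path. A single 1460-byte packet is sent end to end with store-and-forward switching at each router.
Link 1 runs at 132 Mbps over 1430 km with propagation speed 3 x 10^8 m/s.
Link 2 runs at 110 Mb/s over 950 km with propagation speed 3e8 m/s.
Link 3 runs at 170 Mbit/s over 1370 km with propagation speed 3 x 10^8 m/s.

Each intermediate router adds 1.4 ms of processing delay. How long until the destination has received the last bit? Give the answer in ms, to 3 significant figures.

15.6 ms

L = 1460 × 8 = 11680 bits.
Transmission delays (L/R per hop): 0.0884848, 0.106182, 0.0687059 ms; sum = 0.263373 ms.
Propagation delays (d/s per hop): 4.76667, 3.16667, 4.56667 ms; sum = 12.5 ms.
Processing at 2 router(s): 2 × 1.4 ms = 2.8 ms.
End-to-end = 15.6 ms.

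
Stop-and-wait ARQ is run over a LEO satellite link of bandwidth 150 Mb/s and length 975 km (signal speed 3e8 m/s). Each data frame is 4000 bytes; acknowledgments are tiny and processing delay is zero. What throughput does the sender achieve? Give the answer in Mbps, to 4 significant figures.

t_tx = L/R = 32000/150000000 = 0.000213333 s.
t_prop = 975000/300000000 = 0.00325 s; RTT = 0.0065 s.
Cycle = t_tx + RTT = 0.00671333 s.
Throughput = L / cycle = 32000 / 0.00671333 = 4.767 Mbps.

4.767 Mbps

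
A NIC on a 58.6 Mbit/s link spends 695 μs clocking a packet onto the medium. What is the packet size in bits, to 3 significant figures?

L = R × t_tx = 58600000 b/s × 0.000695 s = 40727 bits.

40700 bits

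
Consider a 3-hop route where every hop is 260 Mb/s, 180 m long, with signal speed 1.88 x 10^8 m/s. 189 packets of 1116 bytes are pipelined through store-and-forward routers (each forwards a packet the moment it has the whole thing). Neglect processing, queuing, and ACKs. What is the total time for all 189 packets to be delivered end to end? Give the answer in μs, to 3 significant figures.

6560 μs

Per-hop transmission t_tx = L/R = 8928/260000000 = 34.3385 μs.
Per-hop propagation t_prop = 180/188000000 = 0.957447 μs.
Pipeline fill: first packet needs 3·t_tx to clear all hops; remaining 188 packets each add one t_tx.
Total = (3+189-1)·t_tx + 3·t_prop = 191·34.3385 + 3·0.957447 = 6560 μs.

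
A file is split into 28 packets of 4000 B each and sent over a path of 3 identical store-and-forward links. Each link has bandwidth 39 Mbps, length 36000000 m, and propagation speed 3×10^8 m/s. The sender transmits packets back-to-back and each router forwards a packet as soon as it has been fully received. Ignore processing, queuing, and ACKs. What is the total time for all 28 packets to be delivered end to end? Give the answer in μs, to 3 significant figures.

385000 μs

Per-hop transmission t_tx = L/R = 32000/39000000 = 820.513 μs.
Per-hop propagation t_prop = 36000000/300000000 = 120000 μs.
Pipeline fill: first packet needs 3·t_tx to clear all hops; remaining 27 packets each add one t_tx.
Total = (3+28-1)·t_tx + 3·t_prop = 30·820.513 + 3·120000 = 385000 μs.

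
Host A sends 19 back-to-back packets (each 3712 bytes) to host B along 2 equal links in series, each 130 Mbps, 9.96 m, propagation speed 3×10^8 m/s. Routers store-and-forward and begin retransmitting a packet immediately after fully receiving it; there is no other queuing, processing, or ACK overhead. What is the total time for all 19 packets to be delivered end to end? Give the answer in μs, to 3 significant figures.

Per-hop transmission t_tx = L/R = 29696/130000000 = 228.431 μs.
Per-hop propagation t_prop = 9.96/300000000 = 0.0332 μs.
Pipeline fill: first packet needs 2·t_tx to clear all hops; remaining 18 packets each add one t_tx.
Total = (2+19-1)·t_tx + 2·t_prop = 20·228.431 + 2·0.0332 = 4570 μs.

4570 μs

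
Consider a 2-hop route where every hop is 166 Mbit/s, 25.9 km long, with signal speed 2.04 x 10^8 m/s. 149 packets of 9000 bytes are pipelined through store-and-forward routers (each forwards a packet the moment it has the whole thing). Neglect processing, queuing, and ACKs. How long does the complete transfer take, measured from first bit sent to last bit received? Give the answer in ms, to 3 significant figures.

65.3 ms

Per-hop transmission t_tx = L/R = 72000/166000000 = 0.433735 ms.
Per-hop propagation t_prop = 25900/204000000 = 0.126961 ms.
Pipeline fill: first packet needs 2·t_tx to clear all hops; remaining 148 packets each add one t_tx.
Total = (2+149-1)·t_tx + 2·t_prop = 150·0.433735 + 2·0.126961 = 65.3 ms.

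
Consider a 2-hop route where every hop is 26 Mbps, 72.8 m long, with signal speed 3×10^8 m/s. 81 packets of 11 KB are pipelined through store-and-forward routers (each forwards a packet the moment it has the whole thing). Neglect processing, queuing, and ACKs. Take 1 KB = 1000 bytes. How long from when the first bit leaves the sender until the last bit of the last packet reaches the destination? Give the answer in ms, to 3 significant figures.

278 ms

Per-hop transmission t_tx = L/R = 88000/26000000 = 3.38462 ms.
Per-hop propagation t_prop = 72.8/300000000 = 0.000242667 ms.
Pipeline fill: first packet needs 2·t_tx to clear all hops; remaining 80 packets each add one t_tx.
Total = (2+81-1)·t_tx + 2·t_prop = 82·3.38462 + 2·0.000242667 = 278 ms.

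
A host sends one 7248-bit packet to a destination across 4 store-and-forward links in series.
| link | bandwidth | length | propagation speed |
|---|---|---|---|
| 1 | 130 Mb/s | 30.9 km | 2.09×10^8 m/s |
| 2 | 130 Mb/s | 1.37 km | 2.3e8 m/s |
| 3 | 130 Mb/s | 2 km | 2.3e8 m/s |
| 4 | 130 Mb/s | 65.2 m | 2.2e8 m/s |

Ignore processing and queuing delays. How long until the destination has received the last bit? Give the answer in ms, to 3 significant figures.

Transmission delay per hop = L/R = 7248/130000000 = 0.0557538 ms; 4 hops → 0.223015 ms.
Propagation delays (d/s per hop): 0.147847, 0.00595652, 0.00869565, 0.000296364 ms; sum = 0.162795 ms.
End-to-end = 0.386 ms.

0.386 ms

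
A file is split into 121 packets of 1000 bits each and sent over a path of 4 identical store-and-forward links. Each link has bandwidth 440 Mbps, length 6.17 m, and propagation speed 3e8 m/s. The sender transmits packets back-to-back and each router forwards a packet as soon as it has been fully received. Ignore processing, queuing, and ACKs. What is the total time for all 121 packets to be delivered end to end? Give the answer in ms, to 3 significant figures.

Per-hop transmission t_tx = L/R = 1000/440000000 = 0.00227273 ms.
Per-hop propagation t_prop = 6.17/300000000 = 2.05667e-05 ms.
Pipeline fill: first packet needs 4·t_tx to clear all hops; remaining 120 packets each add one t_tx.
Total = (4+121-1)·t_tx + 4·t_prop = 124·0.00227273 + 4·2.05667e-05 = 0.282 ms.

0.282 ms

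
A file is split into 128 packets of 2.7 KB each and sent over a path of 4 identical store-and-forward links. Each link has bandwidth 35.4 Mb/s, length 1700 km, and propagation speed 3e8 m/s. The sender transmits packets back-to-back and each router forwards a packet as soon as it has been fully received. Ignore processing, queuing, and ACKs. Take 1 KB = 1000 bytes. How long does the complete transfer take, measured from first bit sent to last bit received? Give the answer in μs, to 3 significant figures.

103000 μs

Per-hop transmission t_tx = L/R = 21600/35400000 = 610.169 μs.
Per-hop propagation t_prop = 1700000/300000000 = 5666.67 μs.
Pipeline fill: first packet needs 4·t_tx to clear all hops; remaining 127 packets each add one t_tx.
Total = (4+128-1)·t_tx + 4·t_prop = 131·610.169 + 4·5666.67 = 103000 μs.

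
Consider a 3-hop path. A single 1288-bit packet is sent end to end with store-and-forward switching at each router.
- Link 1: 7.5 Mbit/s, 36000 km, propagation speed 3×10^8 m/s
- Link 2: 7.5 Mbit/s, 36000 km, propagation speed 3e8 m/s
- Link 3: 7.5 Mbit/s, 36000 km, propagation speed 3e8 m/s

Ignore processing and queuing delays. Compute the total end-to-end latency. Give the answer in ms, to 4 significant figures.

Transmission delay per hop = L/R = 1288/7500000 = 0.171733 ms; 3 hops → 0.5152 ms.
Propagation delays (d/s per hop): 120, 120, 120 ms; sum = 360 ms.
End-to-end = 360.5 ms.

360.5 ms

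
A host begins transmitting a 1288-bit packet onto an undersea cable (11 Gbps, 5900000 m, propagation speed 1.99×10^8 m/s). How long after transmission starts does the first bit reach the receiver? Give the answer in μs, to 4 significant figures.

First bit experiences only propagation delay: d/s = 5900000/199000000 = 29650 μs.

29650 μs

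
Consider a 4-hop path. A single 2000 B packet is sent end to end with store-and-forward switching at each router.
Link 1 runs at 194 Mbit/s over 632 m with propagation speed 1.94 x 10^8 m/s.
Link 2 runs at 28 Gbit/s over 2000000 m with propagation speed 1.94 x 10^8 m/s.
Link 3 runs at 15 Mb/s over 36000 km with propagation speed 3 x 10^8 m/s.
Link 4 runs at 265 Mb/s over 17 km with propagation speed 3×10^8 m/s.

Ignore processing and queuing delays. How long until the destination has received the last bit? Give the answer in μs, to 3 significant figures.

L = 2000 × 8 = 16000 bits.
Transmission delays (L/R per hop): 82.4742, 0.571429, 1066.67, 60.3774 μs; sum = 1210.09 μs.
Propagation delays (d/s per hop): 3.25773, 10309.3, 120000, 56.6667 μs; sum = 130369 μs.
End-to-end = 132000 μs.

132000 μs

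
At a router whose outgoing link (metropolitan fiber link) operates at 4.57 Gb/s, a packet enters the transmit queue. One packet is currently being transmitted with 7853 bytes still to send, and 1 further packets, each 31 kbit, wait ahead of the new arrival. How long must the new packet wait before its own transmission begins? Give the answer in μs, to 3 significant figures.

20.5 μs

Each queued packet: L/R = 31000/4570000000 = 6.78337 μs.
1 queued → 6.78337 μs.
Plus remaining 62824 bits of current packet: 13.747 μs.
Queuing delay = 20.5 μs.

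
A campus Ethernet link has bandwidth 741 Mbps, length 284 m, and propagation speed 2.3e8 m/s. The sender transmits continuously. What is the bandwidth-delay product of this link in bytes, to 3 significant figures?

Propagation delay = 284 / 2.3e+08 = 1.23478e-06 s.
BDP = R × t_prop = 741000000 × 1.23478e-06 = 914.974 bits.
In bytes: 914.974/8 = 114 bytes.

114 bytes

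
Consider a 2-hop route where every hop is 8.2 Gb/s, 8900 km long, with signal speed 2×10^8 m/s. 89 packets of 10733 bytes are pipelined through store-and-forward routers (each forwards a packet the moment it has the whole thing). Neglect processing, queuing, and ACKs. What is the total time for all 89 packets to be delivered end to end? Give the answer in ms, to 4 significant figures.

Per-hop transmission t_tx = L/R = 85864/8.2e+09 = 0.0104712 ms.
Per-hop propagation t_prop = 8900000/200000000 = 44.5 ms.
Pipeline fill: first packet needs 2·t_tx to clear all hops; remaining 88 packets each add one t_tx.
Total = (2+89-1)·t_tx + 2·t_prop = 90·0.0104712 + 2·44.5 = 89.94 ms.

89.94 ms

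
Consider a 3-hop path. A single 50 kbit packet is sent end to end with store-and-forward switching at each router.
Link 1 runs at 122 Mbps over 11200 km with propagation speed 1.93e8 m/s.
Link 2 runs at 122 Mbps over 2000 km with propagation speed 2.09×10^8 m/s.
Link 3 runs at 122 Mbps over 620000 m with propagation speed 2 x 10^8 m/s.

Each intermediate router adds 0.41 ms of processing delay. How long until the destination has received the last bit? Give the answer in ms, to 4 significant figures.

72.75 ms

L = 50000 bits.
Transmission delay per hop = L/R = 50000/122000000 = 0.409836 ms; 3 hops → 1.22951 ms.
Propagation delays (d/s per hop): 58.0311, 9.56938, 3.1 ms; sum = 70.7005 ms.
Processing at 2 router(s): 2 × 0.41 ms = 0.82 ms.
End-to-end = 72.75 ms.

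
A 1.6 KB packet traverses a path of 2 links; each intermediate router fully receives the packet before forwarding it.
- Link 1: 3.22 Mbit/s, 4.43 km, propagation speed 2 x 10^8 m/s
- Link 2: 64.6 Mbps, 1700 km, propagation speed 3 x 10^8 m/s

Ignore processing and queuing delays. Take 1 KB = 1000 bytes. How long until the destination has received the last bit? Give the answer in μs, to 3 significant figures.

L = 12800 bits.
Transmission delays (L/R per hop): 3975.16, 198.142 μs; sum = 4173.3 μs.
Propagation delays (d/s per hop): 22.15, 5666.67 μs; sum = 5688.82 μs.
End-to-end = 9860 μs.

9860 μs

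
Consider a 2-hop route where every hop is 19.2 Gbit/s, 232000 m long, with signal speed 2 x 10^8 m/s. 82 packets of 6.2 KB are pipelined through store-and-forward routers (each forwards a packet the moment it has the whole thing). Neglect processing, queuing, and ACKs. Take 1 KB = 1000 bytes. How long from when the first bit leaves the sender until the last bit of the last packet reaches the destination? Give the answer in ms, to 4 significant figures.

2.534 ms

Per-hop transmission t_tx = L/R = 49600/19200000000 = 0.00258333 ms.
Per-hop propagation t_prop = 232000/200000000 = 1.16 ms.
Pipeline fill: first packet needs 2·t_tx to clear all hops; remaining 81 packets each add one t_tx.
Total = (2+82-1)·t_tx + 2·t_prop = 83·0.00258333 + 2·1.16 = 2.534 ms.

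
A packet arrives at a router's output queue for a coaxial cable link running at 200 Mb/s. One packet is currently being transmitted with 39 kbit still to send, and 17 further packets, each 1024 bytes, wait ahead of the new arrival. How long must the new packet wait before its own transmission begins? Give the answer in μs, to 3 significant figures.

891 μs

Each queued packet: L/R = 8192/200000000 = 40.96 μs.
17 queued → 696.32 μs.
Plus remaining 39000 bits of current packet: 195 μs.
Queuing delay = 891 μs.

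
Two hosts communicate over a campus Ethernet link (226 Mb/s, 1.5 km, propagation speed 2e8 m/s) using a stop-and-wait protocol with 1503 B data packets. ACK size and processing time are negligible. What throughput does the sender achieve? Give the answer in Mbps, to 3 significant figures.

t_tx = L/R = 12024/226000000 = 5.32035e-05 s.
t_prop = 1500/200000000 = 7.5e-06 s; RTT = 1.5e-05 s.
Cycle = t_tx + RTT = 6.82035e-05 s.
Throughput = L / cycle = 12024 / 6.82035e-05 = 176 Mbps.

176 Mbps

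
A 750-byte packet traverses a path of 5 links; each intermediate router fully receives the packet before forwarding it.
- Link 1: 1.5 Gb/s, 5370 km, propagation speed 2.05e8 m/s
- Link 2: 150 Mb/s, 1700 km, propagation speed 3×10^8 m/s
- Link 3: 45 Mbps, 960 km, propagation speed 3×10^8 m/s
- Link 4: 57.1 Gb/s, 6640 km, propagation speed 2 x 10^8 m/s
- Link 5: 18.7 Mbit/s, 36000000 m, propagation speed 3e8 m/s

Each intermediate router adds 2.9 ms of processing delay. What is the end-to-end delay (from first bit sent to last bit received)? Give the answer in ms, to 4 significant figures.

200.4 ms

L = 750 × 8 = 6000 bits.
Transmission delays (L/R per hop): 0.004, 0.04, 0.133333, 0.000105079, 0.320856 ms; sum = 0.498294 ms.
Propagation delays (d/s per hop): 26.1951, 5.66667, 3.2, 33.2, 120 ms; sum = 188.262 ms.
Processing at 4 router(s): 4 × 2.9 ms = 11.6 ms.
End-to-end = 200.4 ms.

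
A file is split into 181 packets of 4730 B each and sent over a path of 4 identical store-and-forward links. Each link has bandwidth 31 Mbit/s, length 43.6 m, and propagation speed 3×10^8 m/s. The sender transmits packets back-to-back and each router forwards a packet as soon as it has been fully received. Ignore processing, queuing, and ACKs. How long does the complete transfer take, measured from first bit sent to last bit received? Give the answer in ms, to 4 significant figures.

Per-hop transmission t_tx = L/R = 37840/31000000 = 1.22065 ms.
Per-hop propagation t_prop = 43.6/300000000 = 0.000145333 ms.
Pipeline fill: first packet needs 4·t_tx to clear all hops; remaining 180 packets each add one t_tx.
Total = (4+181-1)·t_tx + 4·t_prop = 184·1.22065 + 4·0.000145333 = 224.6 ms.

224.6 ms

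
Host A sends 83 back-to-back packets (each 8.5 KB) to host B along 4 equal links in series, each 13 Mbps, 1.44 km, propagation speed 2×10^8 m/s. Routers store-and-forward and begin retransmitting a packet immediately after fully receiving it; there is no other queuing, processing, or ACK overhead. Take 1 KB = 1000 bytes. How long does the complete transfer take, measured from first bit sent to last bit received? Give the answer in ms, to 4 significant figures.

Per-hop transmission t_tx = L/R = 68000/13000000 = 5.23077 ms.
Per-hop propagation t_prop = 1440/200000000 = 0.0072 ms.
Pipeline fill: first packet needs 4·t_tx to clear all hops; remaining 82 packets each add one t_tx.
Total = (4+83-1)·t_tx + 4·t_prop = 86·5.23077 + 4·0.0072 = 449.9 ms.

449.9 ms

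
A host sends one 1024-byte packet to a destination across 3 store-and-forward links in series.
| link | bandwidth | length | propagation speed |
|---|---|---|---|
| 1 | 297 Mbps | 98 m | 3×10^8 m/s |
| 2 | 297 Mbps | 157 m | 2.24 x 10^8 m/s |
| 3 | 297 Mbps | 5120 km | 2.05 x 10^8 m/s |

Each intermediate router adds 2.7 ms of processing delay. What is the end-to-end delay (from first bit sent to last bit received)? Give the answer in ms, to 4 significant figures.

30.46 ms

L = 1024 × 8 = 8192 bits.
Transmission delay per hop = L/R = 8192/297000000 = 0.0275825 ms; 3 hops → 0.0827475 ms.
Propagation delays (d/s per hop): 0.000326667, 0.000700893, 24.9756 ms; sum = 24.9766 ms.
Processing at 2 router(s): 2 × 2.7 ms = 5.4 ms.
End-to-end = 30.46 ms.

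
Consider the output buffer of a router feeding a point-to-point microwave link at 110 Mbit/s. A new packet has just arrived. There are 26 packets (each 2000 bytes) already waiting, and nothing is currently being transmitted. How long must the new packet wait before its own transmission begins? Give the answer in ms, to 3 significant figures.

3.78 ms

Each queued packet: L/R = 16000/110000000 = 0.145455 ms.
26 queued → 3.78182 ms.
Queuing delay = 3.78 ms.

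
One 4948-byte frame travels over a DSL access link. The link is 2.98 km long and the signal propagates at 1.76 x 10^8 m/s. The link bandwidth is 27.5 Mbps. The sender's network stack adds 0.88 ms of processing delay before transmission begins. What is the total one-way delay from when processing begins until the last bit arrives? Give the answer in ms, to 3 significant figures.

L = 4948 × 8 = 39584 bits.
Transmission delay = L/R = 39584 / 27500000 = 1.43942 ms.
Propagation delay = d/s = 2980 m / 176000000 m/s = 0.0169318 ms.
Plus processing delay 0.88 ms = 0.88 ms.
Total = 2.34 ms.

2.34 ms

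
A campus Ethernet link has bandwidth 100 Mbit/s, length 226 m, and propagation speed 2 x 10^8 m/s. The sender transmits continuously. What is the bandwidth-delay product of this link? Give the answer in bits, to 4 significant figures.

Propagation delay = 226 / 200000000 = 1.13e-06 s.
BDP = R × t_prop = 100000000 × 1.13e-06 = 113 bits.

113.0 bits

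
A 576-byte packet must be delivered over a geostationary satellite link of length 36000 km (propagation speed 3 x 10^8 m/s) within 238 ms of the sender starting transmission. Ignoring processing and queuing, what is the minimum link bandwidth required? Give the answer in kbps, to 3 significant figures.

L = 4608 bits.
Propagation delay = 36000000 / 300000000 = 120 ms.
Transmission budget = 238 − 120 = 118 ms.
R ≥ L / t_tx = 4608 bits / 0.118 s = 39.1 kbps.

39.1 kbps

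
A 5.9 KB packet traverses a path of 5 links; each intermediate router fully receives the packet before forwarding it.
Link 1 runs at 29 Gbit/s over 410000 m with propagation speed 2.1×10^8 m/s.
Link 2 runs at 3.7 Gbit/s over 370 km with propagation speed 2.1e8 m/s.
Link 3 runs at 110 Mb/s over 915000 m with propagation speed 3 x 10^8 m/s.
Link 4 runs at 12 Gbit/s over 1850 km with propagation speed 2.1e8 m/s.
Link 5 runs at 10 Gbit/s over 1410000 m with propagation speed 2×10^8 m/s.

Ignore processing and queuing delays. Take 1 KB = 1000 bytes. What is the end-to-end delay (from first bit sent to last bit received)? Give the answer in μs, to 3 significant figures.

L = 47200 bits.
Transmission delays (L/R per hop): 1.62759, 12.7568, 429.091, 3.93333, 4.72 μs; sum = 452.129 μs.
Propagation delays (d/s per hop): 1952.38, 1761.9, 3050, 8809.52, 7050 μs; sum = 22623.8 μs.
End-to-end = 23100 μs.

23100 μs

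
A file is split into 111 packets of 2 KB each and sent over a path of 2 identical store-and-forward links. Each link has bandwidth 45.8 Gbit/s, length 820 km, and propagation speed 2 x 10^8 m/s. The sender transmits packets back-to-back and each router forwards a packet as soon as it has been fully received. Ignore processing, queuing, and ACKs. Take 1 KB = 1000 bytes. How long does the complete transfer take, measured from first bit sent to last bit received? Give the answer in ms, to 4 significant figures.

8.239 ms

Per-hop transmission t_tx = L/R = 16000/45800000000 = 0.000349345 ms.
Per-hop propagation t_prop = 820000/200000000 = 4.1 ms.
Pipeline fill: first packet needs 2·t_tx to clear all hops; remaining 110 packets each add one t_tx.
Total = (2+111-1)·t_tx + 2·t_prop = 112·0.000349345 + 2·4.1 = 8.239 ms.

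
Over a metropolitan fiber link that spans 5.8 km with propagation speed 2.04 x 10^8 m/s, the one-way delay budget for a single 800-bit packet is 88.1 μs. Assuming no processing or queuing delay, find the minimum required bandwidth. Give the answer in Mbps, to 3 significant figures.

13.4 Mbps

Propagation delay = 5800 / 204000000 = 28.4314 μs.
Transmission budget = 88.1 − 28.4314 = 59.6686 μs.
R ≥ L / t_tx = 800 bits / 5.96686e-05 s = 13.4 Mbps.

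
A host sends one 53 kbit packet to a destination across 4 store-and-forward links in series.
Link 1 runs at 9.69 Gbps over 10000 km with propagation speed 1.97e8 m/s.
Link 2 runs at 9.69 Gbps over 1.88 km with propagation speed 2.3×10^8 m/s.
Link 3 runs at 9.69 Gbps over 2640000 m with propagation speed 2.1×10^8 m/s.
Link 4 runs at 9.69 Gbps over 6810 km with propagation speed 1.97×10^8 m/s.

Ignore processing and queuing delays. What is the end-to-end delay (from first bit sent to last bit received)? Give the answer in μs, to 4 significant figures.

97930 μs

L = 53000 bits.
Transmission delay per hop = L/R = 53000/9690000000 = 5.46956 μs; 4 hops → 21.8782 μs.
Propagation delays (d/s per hop): 50761.4, 8.17391, 12571.4, 34568.5 μs; sum = 97909.6 μs.
End-to-end = 97930 μs.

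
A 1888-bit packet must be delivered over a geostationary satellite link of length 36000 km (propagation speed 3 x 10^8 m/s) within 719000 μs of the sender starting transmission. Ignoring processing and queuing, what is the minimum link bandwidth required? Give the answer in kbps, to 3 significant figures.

Propagation delay = 36000000 / 300000000 = 120000 μs.
Transmission budget = 719000 − 120000 = 599000 μs.
R ≥ L / t_tx = 1888 bits / 0.599 s = 3.15 kbps.

3.15 kbps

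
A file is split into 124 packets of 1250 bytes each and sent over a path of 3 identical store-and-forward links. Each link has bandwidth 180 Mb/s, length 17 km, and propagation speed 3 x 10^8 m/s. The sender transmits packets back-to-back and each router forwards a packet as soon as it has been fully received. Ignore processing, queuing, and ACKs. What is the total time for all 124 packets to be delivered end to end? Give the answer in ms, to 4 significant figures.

7.170 ms

Per-hop transmission t_tx = L/R = 10000/180000000 = 0.0555556 ms.
Per-hop propagation t_prop = 17000/300000000 = 0.0566667 ms.
Pipeline fill: first packet needs 3·t_tx to clear all hops; remaining 123 packets each add one t_tx.
Total = (3+124-1)·t_tx + 3·t_prop = 126·0.0555556 + 3·0.0566667 = 7.170 ms.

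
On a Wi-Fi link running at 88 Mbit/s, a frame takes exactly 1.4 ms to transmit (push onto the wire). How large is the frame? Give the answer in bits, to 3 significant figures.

L = R × t_tx = 88000000 b/s × 0.0014 s = 123200 bits.

123000 bits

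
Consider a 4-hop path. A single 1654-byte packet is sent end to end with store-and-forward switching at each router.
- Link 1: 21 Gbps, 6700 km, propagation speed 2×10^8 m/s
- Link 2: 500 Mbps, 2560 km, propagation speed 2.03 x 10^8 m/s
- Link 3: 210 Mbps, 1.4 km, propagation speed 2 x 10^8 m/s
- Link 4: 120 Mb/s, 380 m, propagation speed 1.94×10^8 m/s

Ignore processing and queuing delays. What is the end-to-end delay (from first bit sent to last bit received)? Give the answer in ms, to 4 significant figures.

46.32 ms

L = 1654 × 8 = 13232 bits.
Transmission delays (L/R per hop): 0.000630095, 0.026464, 0.0630095, 0.110267 ms; sum = 0.20037 ms.
Propagation delays (d/s per hop): 33.5, 12.6108, 0.007, 0.00195876 ms; sum = 46.1198 ms.
End-to-end = 46.32 ms.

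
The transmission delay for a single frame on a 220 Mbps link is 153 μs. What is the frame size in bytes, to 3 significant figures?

4210 bytes

L = R × t_tx = 220000000 b/s × 0.000153 s = 33660 bits.
In bytes: 33660 / 8 = 4210 bytes.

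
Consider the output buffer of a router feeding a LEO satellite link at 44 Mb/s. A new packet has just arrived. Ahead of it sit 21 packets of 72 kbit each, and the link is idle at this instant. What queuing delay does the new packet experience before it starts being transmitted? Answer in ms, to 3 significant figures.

Each queued packet: L/R = 72000/44000000 = 1.63636 ms.
21 queued → 34.3636 ms.
Queuing delay = 34.4 ms.

34.4 ms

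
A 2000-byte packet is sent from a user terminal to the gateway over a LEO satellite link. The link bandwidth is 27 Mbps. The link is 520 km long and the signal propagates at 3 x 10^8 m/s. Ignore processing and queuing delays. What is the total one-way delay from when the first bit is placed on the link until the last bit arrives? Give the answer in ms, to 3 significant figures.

L = 2000 × 8 = 16000 bits.
Transmission delay = L/R = 16000 / 27000000 = 0.592593 ms.
Propagation delay = d/s = 520000 m / 300000000 m/s = 1.73333 ms.
Total = 2.33 ms.

2.33 ms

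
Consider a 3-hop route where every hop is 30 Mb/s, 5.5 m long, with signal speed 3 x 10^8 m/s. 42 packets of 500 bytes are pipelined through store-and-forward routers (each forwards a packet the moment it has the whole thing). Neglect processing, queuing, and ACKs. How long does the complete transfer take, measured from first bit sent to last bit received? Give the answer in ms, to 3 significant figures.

5.87 ms

Per-hop transmission t_tx = L/R = 4000/30000000 = 0.133333 ms.
Per-hop propagation t_prop = 5.5/300000000 = 1.83333e-05 ms.
Pipeline fill: first packet needs 3·t_tx to clear all hops; remaining 41 packets each add one t_tx.
Total = (3+42-1)·t_tx + 3·t_prop = 44·0.133333 + 3·1.83333e-05 = 5.87 ms.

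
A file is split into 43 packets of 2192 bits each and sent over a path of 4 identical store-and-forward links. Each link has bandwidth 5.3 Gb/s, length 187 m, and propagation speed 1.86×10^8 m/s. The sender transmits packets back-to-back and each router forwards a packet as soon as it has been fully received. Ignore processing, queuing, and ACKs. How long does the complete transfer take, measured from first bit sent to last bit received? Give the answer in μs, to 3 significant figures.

Per-hop transmission t_tx = L/R = 2192/5300000000 = 0.413585 μs.
Per-hop propagation t_prop = 187/186000000 = 1.00538 μs.
Pipeline fill: first packet needs 4·t_tx to clear all hops; remaining 42 packets each add one t_tx.
Total = (4+43-1)·t_tx + 4·t_prop = 46·0.413585 + 4·1.00538 = 23.0 μs.

23.0 μs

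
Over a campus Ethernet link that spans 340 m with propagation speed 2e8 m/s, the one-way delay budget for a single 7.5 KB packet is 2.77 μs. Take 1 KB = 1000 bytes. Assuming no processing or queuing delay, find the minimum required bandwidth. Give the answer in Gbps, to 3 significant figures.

56.1 Gbps

L = 60000 bits.
Propagation delay = 340 / 200000000 = 1.7 μs.
Transmission budget = 2.77 − 1.7 = 1.07 μs.
R ≥ L / t_tx = 60000 bits / 1.07e-06 s = 56.1 Gbps.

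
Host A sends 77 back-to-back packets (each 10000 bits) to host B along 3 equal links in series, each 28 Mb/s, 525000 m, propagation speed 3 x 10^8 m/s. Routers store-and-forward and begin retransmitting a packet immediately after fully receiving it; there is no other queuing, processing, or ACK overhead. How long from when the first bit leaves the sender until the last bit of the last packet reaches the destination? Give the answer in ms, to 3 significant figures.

33.5 ms

Per-hop transmission t_tx = L/R = 10000/28000000 = 0.357143 ms.
Per-hop propagation t_prop = 525000/300000000 = 1.75 ms.
Pipeline fill: first packet needs 3·t_tx to clear all hops; remaining 76 packets each add one t_tx.
Total = (3+77-1)·t_tx + 3·t_prop = 79·0.357143 + 3·1.75 = 33.5 ms.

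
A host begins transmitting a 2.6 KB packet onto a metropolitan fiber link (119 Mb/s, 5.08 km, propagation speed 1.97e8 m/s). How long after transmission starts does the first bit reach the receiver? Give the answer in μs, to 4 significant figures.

First bit experiences only propagation delay: d/s = 5080/197000000 = 25.79 μs.

25.79 μs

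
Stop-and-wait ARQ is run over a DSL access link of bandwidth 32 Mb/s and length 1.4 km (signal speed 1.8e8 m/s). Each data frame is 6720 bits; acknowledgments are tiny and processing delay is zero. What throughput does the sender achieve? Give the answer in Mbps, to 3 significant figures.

29.8 Mbps

t_tx = L/R = 6720/32000000 = 0.00021 s.
t_prop = 1400/180000000 = 7.77778e-06 s; RTT = 1.55556e-05 s.
Cycle = t_tx + RTT = 0.000225556 s.
Throughput = L / cycle = 6720 / 0.000225556 = 29.8 Mbps.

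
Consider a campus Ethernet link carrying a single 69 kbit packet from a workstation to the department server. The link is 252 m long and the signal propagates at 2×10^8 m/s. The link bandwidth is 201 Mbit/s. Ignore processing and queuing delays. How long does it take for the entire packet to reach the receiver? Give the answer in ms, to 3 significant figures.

0.345 ms

L = 69000 bits.
Transmission delay = L/R = 69000 / 201000000 = 0.343284 ms.
Propagation delay = d/s = 252 m / 200000000 m/s = 0.00126 ms.
Total = 0.345 ms.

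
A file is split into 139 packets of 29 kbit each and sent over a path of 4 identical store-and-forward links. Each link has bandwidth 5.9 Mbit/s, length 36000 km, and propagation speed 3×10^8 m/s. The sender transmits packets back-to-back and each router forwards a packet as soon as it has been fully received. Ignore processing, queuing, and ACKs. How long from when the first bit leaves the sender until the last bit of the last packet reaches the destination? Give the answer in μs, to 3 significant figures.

Per-hop transmission t_tx = L/R = 29000/5900000 = 4915.25 μs.
Per-hop propagation t_prop = 36000000/300000000 = 120000 μs.
Pipeline fill: first packet needs 4·t_tx to clear all hops; remaining 138 packets each add one t_tx.
Total = (4+139-1)·t_tx + 4·t_prop = 142·4915.25 + 4·120000 = 1180000 μs.

1180000 μs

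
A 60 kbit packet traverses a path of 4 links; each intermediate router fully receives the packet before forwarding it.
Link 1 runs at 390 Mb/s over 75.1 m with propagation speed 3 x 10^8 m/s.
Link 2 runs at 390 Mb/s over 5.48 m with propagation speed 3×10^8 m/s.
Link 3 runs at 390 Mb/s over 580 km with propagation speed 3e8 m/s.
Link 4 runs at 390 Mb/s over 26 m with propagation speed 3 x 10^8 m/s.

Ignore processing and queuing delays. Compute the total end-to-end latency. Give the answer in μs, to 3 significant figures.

2550 μs

L = 60000 bits.
Transmission delay per hop = L/R = 60000/390000000 = 153.846 μs; 4 hops → 615.385 μs.
Propagation delays (d/s per hop): 0.250333, 0.0182667, 1933.33, 0.0866667 μs; sum = 1933.69 μs.
End-to-end = 2550 μs.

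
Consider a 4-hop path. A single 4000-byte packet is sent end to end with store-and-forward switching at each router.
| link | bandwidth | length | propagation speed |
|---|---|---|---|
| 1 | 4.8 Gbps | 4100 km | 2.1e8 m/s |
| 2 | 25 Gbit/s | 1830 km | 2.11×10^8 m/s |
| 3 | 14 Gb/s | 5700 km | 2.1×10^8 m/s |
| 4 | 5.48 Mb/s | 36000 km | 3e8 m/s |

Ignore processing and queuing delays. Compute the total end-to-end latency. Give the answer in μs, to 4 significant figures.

181200 μs

L = 4000 × 8 = 32000 bits.
Transmission delays (L/R per hop): 6.66667, 1.28, 2.28571, 5839.42 μs; sum = 5849.65 μs.
Propagation delays (d/s per hop): 19523.8, 8672.99, 27142.9, 120000 μs; sum = 175340 μs.
End-to-end = 181200 μs.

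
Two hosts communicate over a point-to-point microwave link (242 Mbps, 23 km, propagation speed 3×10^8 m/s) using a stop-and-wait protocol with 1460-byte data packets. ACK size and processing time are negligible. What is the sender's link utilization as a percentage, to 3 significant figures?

23.9 %

t_tx = L/R = 11680/242000000 = 4.82645e-05 s.
t_prop = 23000/300000000 = 7.66667e-05 s; RTT = 0.000153333 s.
Cycle = t_tx + RTT = 0.000201598 s.
Utilization = t_tx / cycle = 4.82645e-05/0.000201598 = 23.9 %.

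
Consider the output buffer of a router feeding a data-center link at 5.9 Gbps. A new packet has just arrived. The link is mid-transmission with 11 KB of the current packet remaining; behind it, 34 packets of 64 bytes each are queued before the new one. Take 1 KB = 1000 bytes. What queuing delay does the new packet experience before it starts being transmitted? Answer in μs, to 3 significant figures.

17.9 μs

Each queued packet: L/R = 512/5900000000 = 0.0867797 μs.
34 queued → 2.95051 μs.
Plus remaining 88000 bits of current packet: 14.9153 μs.
Queuing delay = 17.9 μs.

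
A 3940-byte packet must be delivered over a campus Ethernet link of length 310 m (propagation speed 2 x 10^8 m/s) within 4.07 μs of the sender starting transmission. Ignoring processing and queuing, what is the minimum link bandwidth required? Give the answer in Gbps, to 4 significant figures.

12.51 Gbps

L = 31520 bits.
Propagation delay = 310 / 200000000 = 1.55 μs.
Transmission budget = 4.07 − 1.55 = 2.52 μs.
R ≥ L / t_tx = 31520 bits / 2.52e-06 s = 12.51 Gbps.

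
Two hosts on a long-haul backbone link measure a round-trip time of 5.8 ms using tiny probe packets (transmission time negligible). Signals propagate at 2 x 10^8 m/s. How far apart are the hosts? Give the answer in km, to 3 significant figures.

580 km

One-way propagation = RTT/2 = 2.9 ms.
d = s × t = 200000000 × 0.0029 = 580 km.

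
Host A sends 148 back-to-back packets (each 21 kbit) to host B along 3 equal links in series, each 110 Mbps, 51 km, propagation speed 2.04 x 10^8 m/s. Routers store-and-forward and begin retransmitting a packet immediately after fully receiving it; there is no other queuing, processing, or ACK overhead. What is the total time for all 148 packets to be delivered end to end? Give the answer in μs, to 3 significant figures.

Per-hop transmission t_tx = L/R = 21000/110000000 = 190.909 μs.
Per-hop propagation t_prop = 51000/204000000 = 250 μs.
Pipeline fill: first packet needs 3·t_tx to clear all hops; remaining 147 packets each add one t_tx.
Total = (3+148-1)·t_tx + 3·t_prop = 150·190.909 + 3·250 = 29400 μs.

29400 μs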